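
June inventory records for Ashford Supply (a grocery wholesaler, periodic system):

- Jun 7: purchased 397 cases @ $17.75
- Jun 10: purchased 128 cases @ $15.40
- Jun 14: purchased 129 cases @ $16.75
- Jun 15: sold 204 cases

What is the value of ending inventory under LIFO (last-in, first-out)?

Jun 15, 204 sold [LIFO — newest first]: 129 @ $16.75 + 75 @ $15.40 = $3,315.75
Ending inventory: 397 @ $17.75 + 53 @ $15.40 = $7,862.95
Check: goods available $11,178.70 = COGS $3,315.75 + ending $7,862.95

Ending inventory = $7,862.95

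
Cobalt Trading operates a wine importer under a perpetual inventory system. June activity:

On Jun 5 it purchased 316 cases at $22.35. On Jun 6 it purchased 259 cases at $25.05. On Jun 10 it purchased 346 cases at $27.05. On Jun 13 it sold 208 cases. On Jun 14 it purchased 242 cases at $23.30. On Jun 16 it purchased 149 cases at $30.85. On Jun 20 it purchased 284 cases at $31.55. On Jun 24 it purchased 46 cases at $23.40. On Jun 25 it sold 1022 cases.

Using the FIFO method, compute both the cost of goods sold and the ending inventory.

Jun 13, 208 sold [FIFO — oldest first]: 208 @ $22.35 = $4,648.80
Jun 25, 1022 sold [FIFO — oldest first]: 108 @ $22.35 + 259 @ $25.05 + 346 @ $27.05 + 242 @ $23.30 + 67 @ $30.85 = $25,966.60
Total COGS = $4,648.80 + $25,966.60 = $30,615.40
Ending inventory: 82 @ $30.85 + 284 @ $31.55 + 46 @ $23.40 = $12,566.30

COGS = $30,615.40; ending inventory = $12,566.30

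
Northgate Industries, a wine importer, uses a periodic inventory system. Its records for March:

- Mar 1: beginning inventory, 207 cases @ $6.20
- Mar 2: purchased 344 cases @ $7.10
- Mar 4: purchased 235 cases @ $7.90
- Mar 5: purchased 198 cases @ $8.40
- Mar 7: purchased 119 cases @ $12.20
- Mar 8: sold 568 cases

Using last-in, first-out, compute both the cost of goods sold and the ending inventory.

Mar 8, 568 sold [LIFO — newest first]: 119 @ $12.20 + 198 @ $8.40 + 235 @ $7.90 + 16 @ $7.10 = $5,085.10
Ending inventory: 207 @ $6.20 + 328 @ $7.10 = $3,612.20
Check: goods available $8,697.30 = COGS $5,085.10 + ending $3,612.20

COGS = $5,085.10; ending inventory = $3,612.20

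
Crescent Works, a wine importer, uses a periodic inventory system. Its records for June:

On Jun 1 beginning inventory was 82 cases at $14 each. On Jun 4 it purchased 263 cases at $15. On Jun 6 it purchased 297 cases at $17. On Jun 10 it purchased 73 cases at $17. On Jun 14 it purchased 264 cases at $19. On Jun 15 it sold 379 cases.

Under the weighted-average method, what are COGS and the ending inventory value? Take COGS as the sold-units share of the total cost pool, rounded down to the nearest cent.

COGS = $6,348.54; ending inventory = $10,050.46

Jun 15, sell 379: 379/979 × $16,399.00 → $6,348.54
Ending inventory (cost pool remaining) = $10,050.46
Check: goods available $16,399.00 = COGS $6,348.54 + ending $10,050.46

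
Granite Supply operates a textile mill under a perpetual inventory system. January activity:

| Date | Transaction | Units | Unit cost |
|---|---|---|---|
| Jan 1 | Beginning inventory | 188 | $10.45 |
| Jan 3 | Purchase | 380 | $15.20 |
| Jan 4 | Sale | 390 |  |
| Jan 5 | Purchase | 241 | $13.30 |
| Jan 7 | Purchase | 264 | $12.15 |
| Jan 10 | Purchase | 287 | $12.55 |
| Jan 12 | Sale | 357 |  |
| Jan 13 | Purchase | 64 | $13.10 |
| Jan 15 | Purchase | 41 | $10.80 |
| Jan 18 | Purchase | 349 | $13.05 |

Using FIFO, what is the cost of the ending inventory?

Jan 4, 390 sold [FIFO — oldest first]: 188 @ $10.45 + 202 @ $15.20 = $5,035.00
Jan 12, 357 sold [FIFO — oldest first]: 178 @ $15.20 + 179 @ $13.30 = $5,086.30
Total COGS = $5,035.00 + $5,086.30 = $10,121.30
Ending inventory: 62 @ $13.30 + 264 @ $12.15 + 287 @ $12.55 + 64 @ $13.10 + 41 @ $10.80 + 349 @ $13.05 = $13,469.70

Ending inventory = $13,469.70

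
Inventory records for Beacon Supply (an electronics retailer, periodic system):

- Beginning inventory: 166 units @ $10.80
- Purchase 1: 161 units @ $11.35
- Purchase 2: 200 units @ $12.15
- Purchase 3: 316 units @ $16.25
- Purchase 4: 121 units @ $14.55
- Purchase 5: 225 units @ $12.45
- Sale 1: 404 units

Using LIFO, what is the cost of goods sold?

COGS = $5,504.30

Sale 1 (404) [LIFO — newest first]: 225 @ $12.45 + 121 @ $14.55 + 58 @ $16.25 = $5,504.30
Ending inventory: 166 @ $10.80 + 161 @ $11.35 + 200 @ $12.15 + 258 @ $16.25 = $10,242.65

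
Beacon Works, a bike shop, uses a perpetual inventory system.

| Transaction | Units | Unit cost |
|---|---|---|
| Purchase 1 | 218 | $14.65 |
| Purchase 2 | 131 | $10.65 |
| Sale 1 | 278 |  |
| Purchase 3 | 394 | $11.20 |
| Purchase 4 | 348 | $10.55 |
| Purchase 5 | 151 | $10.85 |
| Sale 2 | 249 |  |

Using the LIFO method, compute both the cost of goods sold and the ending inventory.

Sale 1 (278) [LIFO — newest first]: 131 @ $10.65 + 147 @ $14.65 = $3,548.70
Sale 2 (249) [LIFO — newest first]: 151 @ $10.85 + 98 @ $10.55 = $2,672.25
Total COGS = $3,548.70 + $2,672.25 = $6,220.95
Ending inventory: 71 @ $14.65 + 394 @ $11.20 + 250 @ $10.55 = $8,090.45

COGS = $6,220.95; ending inventory = $8,090.45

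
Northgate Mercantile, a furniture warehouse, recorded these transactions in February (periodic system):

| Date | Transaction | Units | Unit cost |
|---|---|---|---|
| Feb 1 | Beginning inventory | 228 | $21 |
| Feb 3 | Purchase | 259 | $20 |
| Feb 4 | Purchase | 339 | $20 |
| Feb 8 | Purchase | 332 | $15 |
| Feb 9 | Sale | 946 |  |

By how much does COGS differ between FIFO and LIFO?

FIFO COGS: 228 @ $21 + 259 @ $20 + 339 @ $20 + 120 @ $15 = $18,548
LIFO COGS: 332 @ $15 + 339 @ $20 + 259 @ $20 + 16 @ $21 = $17,276
Difference = |$18,548 − $17,276| = $1,272

$1,272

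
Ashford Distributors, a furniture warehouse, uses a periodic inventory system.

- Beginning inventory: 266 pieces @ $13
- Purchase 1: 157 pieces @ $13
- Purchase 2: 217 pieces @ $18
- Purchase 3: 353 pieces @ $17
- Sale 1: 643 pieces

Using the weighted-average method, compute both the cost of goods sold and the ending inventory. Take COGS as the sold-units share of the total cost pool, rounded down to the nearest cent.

COGS = $9,975.88; ending inventory = $5,430.12

Sale 1, sell 643: 643/993 × $15,406.00 → $9,975.88
Ending inventory (cost pool remaining) = $5,430.12
Check: goods available $15,406.00 = COGS $9,975.88 + ending $5,430.12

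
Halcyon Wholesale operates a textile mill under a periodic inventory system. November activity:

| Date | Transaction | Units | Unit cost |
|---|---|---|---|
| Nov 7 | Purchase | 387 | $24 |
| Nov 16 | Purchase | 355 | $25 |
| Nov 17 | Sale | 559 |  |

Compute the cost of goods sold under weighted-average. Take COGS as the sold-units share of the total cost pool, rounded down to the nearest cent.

COGS = $13,683.44

Nov 17, sell 559: 559/742 × $18,163.00 → $13,683.44
Ending inventory (cost pool remaining) = $4,479.56
Check: goods available $18,163.00 = COGS $13,683.44 + ending $4,479.56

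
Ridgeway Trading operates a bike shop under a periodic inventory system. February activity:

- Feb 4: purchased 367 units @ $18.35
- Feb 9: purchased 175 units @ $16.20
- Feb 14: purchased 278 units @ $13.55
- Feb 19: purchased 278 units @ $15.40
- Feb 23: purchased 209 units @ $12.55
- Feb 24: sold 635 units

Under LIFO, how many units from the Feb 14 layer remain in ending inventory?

130

Feb 24, 635 sold [LIFO — newest first]: 209 @ $12.55 + 278 @ $15.40 + 148 @ $13.55 = $8,909.55
Ending inventory: 367 @ $18.35 + 175 @ $16.20 + 130 @ $13.55 = $11,330.95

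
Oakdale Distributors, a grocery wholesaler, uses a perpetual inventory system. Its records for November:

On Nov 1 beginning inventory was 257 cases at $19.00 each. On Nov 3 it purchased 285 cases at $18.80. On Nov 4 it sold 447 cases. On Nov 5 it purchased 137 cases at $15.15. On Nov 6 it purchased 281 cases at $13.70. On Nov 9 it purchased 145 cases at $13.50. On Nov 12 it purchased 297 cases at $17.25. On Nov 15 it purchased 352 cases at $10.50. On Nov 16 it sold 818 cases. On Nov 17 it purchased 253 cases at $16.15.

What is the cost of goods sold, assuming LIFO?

Nov 4, 447 sold [LIFO — newest first]: 285 @ $18.80 + 162 @ $19.00 = $8,436.00
Nov 16, 818 sold [LIFO — newest first]: 352 @ $10.50 + 297 @ $17.25 + 145 @ $13.50 + 24 @ $13.70 = $11,105.55
Total COGS = $8,436.00 + $11,105.55 = $19,541.55
Ending inventory: 95 @ $19.00 + 137 @ $15.15 + 257 @ $13.70 + 253 @ $16.15 = $11,487.40

COGS = $19,541.55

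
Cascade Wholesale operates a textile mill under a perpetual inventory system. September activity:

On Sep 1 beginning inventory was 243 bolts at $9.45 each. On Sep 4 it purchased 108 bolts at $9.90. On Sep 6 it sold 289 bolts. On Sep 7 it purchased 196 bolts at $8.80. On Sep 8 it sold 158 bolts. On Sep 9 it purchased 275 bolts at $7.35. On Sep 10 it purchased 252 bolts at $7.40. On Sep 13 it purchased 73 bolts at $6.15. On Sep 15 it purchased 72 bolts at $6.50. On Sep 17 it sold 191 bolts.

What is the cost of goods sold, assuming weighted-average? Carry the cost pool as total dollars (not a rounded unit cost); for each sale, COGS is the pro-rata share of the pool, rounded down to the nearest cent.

After Sep 1: 243 on hand, pool $2,296.35 (≈ $9.4500 each)
After Sep 4: 351 on hand, pool $3,365.55 (≈ $9.5885 each)
Sep 6, sell 289: 289/351 × $3,365.55 → $2,771.06
After Sep 7: 258 on hand, pool $2,319.29 (≈ $8.9895 each)
Sep 8, sell 158: 158/258 × $2,319.29 → $1,420.34
After Sep 9: 375 on hand, pool $2,920.20 (≈ $7.7872 each)
After Sep 10: 627 on hand, pool $4,785.00 (≈ $7.6316 each)
After Sep 13: 700 on hand, pool $5,233.95 (≈ $7.4771 each)
After Sep 15: 772 on hand, pool $5,701.95 (≈ $7.3859 each)
Sep 17, sell 191: 191/772 × $5,701.95 → $1,410.71
Total COGS = $2,771.06 + $1,420.34 + $1,410.71 = $5,602.11
Ending inventory (cost pool remaining) = $4,291.24

COGS = $5,602.11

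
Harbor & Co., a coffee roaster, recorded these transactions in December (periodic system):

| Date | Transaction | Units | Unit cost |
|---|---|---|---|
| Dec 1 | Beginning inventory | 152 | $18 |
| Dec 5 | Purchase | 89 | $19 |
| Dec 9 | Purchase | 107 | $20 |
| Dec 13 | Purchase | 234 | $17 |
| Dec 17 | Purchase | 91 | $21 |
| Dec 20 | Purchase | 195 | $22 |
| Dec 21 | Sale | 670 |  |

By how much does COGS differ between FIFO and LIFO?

$743

FIFO COGS: 152 @ $18 + 89 @ $19 + 107 @ $20 + 234 @ $17 + 88 @ $21 = $12,393
LIFO COGS: 195 @ $22 + 91 @ $21 + 234 @ $17 + 107 @ $20 + 43 @ $19 = $13,136
Difference = |$12,393 − $13,136| = $743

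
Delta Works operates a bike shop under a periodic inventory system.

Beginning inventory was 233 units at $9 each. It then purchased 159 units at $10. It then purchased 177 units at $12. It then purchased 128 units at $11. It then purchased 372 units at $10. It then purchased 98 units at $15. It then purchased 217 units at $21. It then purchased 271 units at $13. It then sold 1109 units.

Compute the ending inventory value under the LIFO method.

Sale 1 (1109) [LIFO — newest first]: 271 @ $13 + 217 @ $21 + 98 @ $15 + 372 @ $10 + 128 @ $11 + 23 @ $12 = $14,954
Ending inventory: 233 @ $9 + 159 @ $10 + 154 @ $12 = $5,535
Check: goods available $20,489 = COGS $14,954 + ending $5,535

Ending inventory = $5,535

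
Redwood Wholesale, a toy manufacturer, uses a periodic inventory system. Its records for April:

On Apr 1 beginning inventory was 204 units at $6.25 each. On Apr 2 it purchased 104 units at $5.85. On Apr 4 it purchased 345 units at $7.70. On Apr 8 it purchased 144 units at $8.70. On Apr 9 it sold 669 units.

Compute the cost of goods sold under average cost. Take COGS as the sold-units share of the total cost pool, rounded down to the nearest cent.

Apr 9, sell 669: 669/797 × $5,792.70 → $4,862.37
Ending inventory (cost pool remaining) = $930.33

COGS = $4,862.37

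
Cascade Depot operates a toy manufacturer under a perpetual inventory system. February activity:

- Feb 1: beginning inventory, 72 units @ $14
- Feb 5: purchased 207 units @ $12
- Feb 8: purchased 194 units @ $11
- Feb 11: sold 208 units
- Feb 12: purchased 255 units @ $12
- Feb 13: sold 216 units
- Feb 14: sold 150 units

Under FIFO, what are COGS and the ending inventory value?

COGS = $6,838; ending inventory = $1,848

Feb 11, 208 sold [FIFO — oldest first]: 72 @ $14 + 136 @ $12 = $2,640
Feb 13, 216 sold [FIFO — oldest first]: 71 @ $12 + 145 @ $11 = $2,447
Feb 14, 150 sold [FIFO — oldest first]: 49 @ $11 + 101 @ $12 = $1,751
Total COGS = $2,640 + $2,447 + $1,751 = $6,838
Ending inventory: 154 @ $12 = $1,848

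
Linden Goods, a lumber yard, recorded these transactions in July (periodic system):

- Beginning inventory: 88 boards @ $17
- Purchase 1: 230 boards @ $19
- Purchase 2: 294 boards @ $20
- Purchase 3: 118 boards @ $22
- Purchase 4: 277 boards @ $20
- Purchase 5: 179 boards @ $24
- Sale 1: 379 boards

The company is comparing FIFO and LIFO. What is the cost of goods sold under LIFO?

COGS = $8,296

FIFO COGS: 88 @ $17 + 230 @ $19 + 61 @ $20 = $7,086
LIFO COGS: 179 @ $24 + 200 @ $20 = $8,296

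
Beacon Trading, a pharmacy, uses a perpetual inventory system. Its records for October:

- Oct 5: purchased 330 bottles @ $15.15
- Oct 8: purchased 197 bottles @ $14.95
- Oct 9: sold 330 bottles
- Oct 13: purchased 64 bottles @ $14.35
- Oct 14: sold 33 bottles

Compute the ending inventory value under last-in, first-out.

Oct 9, 330 sold [LIFO — newest first]: 197 @ $14.95 + 133 @ $15.15 = $4,960.10
Oct 14, 33 sold [LIFO — newest first]: 33 @ $14.35 = $473.55
Total COGS = $4,960.10 + $473.55 = $5,433.65
Ending inventory: 197 @ $15.15 + 31 @ $14.35 = $3,429.40
Check: goods available $8,863.05 = COGS $5,433.65 + ending $3,429.40

Ending inventory = $3,429.40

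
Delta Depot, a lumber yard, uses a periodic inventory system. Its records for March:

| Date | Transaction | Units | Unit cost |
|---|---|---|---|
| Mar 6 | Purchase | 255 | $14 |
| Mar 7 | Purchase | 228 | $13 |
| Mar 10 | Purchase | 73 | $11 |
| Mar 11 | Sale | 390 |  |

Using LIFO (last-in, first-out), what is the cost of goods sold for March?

Mar 11, 390 sold [LIFO — newest first]: 73 @ $11 + 228 @ $13 + 89 @ $14 = $5,013
Ending inventory: 166 @ $14 = $2,324

COGS = $5,013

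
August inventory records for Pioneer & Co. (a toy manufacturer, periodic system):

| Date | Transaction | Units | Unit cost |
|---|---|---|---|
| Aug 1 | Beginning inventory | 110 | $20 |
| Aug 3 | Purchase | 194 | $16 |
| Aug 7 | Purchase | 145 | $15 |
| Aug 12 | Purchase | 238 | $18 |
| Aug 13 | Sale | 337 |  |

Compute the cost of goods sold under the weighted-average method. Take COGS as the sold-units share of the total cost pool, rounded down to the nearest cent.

Aug 13, sell 337: 337/687 × $11,763.00 → $5,770.20
Ending inventory (cost pool remaining) = $5,992.80
Check: goods available $11,763.00 = COGS $5,770.20 + ending $5,992.80

COGS = $5,770.20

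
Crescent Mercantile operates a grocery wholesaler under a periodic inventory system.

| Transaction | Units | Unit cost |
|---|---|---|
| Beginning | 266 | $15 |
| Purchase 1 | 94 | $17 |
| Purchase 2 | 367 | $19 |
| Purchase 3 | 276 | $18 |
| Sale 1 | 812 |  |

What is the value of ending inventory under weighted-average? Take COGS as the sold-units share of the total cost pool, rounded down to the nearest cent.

Ending inventory = $3,338.03

Sale 1, sell 812: 812/1003 × $17,529.00 → $14,190.97
Ending inventory (cost pool remaining) = $3,338.03
Check: goods available $17,529.00 = COGS $14,190.97 + ending $3,338.03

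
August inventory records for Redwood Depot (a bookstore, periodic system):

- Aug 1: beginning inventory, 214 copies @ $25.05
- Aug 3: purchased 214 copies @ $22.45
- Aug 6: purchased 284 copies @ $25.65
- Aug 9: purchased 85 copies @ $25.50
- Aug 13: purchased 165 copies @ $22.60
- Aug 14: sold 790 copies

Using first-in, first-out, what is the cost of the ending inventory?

Ending inventory = $3,907.50

Aug 14, 790 sold [FIFO — oldest first]: 214 @ $25.05 + 214 @ $22.45 + 284 @ $25.65 + 78 @ $25.50 = $19,438.60
Ending inventory: 7 @ $25.50 + 165 @ $22.60 = $3,907.50
Check: goods available $23,346.10 = COGS $19,438.60 + ending $3,907.50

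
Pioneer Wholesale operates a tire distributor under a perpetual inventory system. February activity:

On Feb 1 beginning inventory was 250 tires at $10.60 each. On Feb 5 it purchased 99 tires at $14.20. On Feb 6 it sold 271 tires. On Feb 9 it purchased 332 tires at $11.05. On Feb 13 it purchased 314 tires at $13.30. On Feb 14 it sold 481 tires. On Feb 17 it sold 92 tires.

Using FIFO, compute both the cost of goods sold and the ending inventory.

COGS = $9,892.30; ending inventory = $2,008.30

Feb 6, 271 sold [FIFO — oldest first]: 250 @ $10.60 + 21 @ $14.20 = $2,948.20
Feb 14, 481 sold [FIFO — oldest first]: 78 @ $14.20 + 332 @ $11.05 + 71 @ $13.30 = $5,720.50
Feb 17, 92 sold [FIFO — oldest first]: 92 @ $13.30 = $1,223.60
Total COGS = $2,948.20 + $5,720.50 + $1,223.60 = $9,892.30
Ending inventory: 151 @ $13.30 = $2,008.30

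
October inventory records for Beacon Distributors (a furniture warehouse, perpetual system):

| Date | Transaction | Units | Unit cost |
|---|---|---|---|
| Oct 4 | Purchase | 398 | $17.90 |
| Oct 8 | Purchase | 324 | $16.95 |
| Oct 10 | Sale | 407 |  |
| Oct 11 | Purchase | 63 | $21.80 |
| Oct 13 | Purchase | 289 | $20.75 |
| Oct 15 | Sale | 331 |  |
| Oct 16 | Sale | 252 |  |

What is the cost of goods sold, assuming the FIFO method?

Oct 10, 407 sold [FIFO — oldest first]: 398 @ $17.90 + 9 @ $16.95 = $7,276.75
Oct 15, 331 sold [FIFO — oldest first]: 315 @ $16.95 + 16 @ $21.80 = $5,688.05
Oct 16, 252 sold [FIFO — oldest first]: 47 @ $21.80 + 205 @ $20.75 = $5,278.35
Total COGS = $7,276.75 + $5,688.05 + $5,278.35 = $18,243.15
Ending inventory: 84 @ $20.75 = $1,743.00

COGS = $18,243.15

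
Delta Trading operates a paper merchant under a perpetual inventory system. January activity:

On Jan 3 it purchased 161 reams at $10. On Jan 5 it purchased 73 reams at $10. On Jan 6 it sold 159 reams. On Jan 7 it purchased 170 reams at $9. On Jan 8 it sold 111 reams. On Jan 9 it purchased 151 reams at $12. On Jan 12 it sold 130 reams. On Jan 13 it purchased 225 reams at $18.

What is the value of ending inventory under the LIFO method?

Jan 6, 159 sold [LIFO — newest first]: 73 @ $10 + 86 @ $10 = $1,590
Jan 8, 111 sold [LIFO — newest first]: 111 @ $9 = $999
Jan 12, 130 sold [LIFO — newest first]: 130 @ $12 = $1,560
Total COGS = $1,590 + $999 + $1,560 = $4,149
Ending inventory: 75 @ $10 + 59 @ $9 + 21 @ $12 + 225 @ $18 = $5,583
Check: goods available $9,732 = COGS $4,149 + ending $5,583

Ending inventory = $5,583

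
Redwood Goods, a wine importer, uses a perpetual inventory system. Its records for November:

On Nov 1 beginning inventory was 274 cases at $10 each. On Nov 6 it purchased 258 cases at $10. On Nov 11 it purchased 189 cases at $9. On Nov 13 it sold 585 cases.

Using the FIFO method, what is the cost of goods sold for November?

Nov 13, 585 sold [FIFO — oldest first]: 274 @ $10 + 258 @ $10 + 53 @ $9 = $5,797
Ending inventory: 136 @ $9 = $1,224
Check: goods available $7,021 = COGS $5,797 + ending $1,224

COGS = $5,797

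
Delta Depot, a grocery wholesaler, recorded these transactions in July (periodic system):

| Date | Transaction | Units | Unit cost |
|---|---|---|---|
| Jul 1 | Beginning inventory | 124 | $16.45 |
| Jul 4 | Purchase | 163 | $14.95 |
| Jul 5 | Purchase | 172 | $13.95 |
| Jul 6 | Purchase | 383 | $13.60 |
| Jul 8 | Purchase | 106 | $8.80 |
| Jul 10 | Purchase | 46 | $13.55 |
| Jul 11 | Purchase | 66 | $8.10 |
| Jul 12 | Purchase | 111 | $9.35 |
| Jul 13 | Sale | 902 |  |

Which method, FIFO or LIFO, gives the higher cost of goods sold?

FIFO

FIFO COGS: 124 @ $16.45 + 163 @ $14.95 + 172 @ $13.95 + 383 @ $13.60 + 60 @ $8.80 = $12,612.85
LIFO COGS: 111 @ $9.35 + 66 @ $8.10 + 46 @ $13.55 + 106 @ $8.80 + 383 @ $13.60 + 172 @ $13.95 + 18 @ $14.95 = $11,005.85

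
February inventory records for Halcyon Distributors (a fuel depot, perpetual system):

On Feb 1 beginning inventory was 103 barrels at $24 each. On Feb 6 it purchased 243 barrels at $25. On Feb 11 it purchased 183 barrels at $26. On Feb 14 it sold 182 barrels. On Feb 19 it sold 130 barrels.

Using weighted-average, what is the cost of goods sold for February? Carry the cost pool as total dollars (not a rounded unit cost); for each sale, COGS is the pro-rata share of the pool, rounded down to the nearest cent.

After Feb 1: 103 on hand, pool $2,472.00 (≈ $24.0000 each)
After Feb 6: 346 on hand, pool $8,547.00 (≈ $24.7023 each)
After Feb 11: 529 on hand, pool $13,305.00 (≈ $25.1512 each)
Feb 14, sell 182: 182/529 × $13,305.00 → $4,577.52
Feb 19, sell 130: 130/347 × $8,727.48 → $3,269.66
Total COGS = $4,577.52 + $3,269.66 = $7,847.18
Ending inventory (cost pool remaining) = $5,457.82

COGS = $7,847.18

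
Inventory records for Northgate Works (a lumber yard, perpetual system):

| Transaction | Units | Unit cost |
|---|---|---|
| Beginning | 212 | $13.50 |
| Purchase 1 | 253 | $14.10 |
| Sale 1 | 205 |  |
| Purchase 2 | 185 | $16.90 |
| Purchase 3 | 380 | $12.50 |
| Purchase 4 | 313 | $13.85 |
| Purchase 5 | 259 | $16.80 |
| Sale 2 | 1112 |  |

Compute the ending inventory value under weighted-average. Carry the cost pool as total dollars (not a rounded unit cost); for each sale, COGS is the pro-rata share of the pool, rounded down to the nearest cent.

After Beginning: 212 on hand, pool $2,862.00 (≈ $13.5000 each)
After Purchase 1: 465 on hand, pool $6,429.30 (≈ $13.8265 each)
Sale 1, sell 205: 205/465 × $6,429.30 → $2,834.42
After Purchase 2: 445 on hand, pool $6,721.38 (≈ $15.1042 each)
After Purchase 3: 825 on hand, pool $11,471.38 (≈ $13.9047 each)
After Purchase 4: 1138 on hand, pool $15,806.43 (≈ $13.8897 each)
After Purchase 5: 1397 on hand, pool $20,157.63 (≈ $14.4292 each)
Sale 2, sell 1112: 1112/1397 × $20,157.63 → $16,045.30
Total COGS = $2,834.42 + $16,045.30 = $18,879.72
Ending inventory (cost pool remaining) = $4,112.33

Ending inventory = $4,112.33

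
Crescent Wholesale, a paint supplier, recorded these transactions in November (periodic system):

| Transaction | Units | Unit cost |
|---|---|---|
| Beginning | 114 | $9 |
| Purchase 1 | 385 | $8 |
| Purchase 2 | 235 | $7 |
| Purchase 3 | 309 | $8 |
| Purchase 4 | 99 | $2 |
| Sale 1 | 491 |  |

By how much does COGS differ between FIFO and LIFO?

FIFO COGS: 114 @ $9 + 377 @ $8 = $4,042
LIFO COGS: 99 @ $2 + 309 @ $8 + 83 @ $7 = $3,251
Difference = |$4,042 − $3,251| = $791

$791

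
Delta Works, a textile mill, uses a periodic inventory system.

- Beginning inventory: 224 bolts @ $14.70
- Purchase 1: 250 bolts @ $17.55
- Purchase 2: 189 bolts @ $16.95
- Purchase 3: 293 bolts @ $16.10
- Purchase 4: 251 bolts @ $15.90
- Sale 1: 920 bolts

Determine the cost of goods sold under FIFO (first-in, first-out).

COGS = $15,021.55

Sale 1 (920) [FIFO — oldest first]: 224 @ $14.70 + 250 @ $17.55 + 189 @ $16.95 + 257 @ $16.10 = $15,021.55
Ending inventory: 36 @ $16.10 + 251 @ $15.90 = $4,570.50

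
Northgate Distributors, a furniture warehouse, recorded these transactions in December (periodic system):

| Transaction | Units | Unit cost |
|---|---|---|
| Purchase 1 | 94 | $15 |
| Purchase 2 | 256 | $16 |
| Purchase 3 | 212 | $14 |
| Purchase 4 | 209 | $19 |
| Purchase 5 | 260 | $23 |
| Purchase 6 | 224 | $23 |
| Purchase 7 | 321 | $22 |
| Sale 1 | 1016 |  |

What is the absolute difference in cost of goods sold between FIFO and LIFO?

FIFO COGS: 94 @ $15 + 256 @ $16 + 212 @ $14 + 209 @ $19 + 245 @ $23 = $18,080
LIFO COGS: 321 @ $22 + 224 @ $23 + 260 @ $23 + 209 @ $19 + 2 @ $14 = $22,193
Difference = |$18,080 − $22,193| = $4,113

$4,113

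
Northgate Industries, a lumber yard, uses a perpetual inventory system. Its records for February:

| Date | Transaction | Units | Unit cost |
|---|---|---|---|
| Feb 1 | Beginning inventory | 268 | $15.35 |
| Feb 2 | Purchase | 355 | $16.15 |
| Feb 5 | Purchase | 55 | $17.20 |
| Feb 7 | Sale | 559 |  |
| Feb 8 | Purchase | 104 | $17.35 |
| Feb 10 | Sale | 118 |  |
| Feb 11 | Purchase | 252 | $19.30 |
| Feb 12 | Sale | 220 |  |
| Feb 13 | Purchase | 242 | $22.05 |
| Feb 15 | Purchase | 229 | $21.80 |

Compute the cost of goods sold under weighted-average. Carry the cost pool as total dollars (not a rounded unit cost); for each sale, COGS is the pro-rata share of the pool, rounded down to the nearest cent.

After Feb 1: 268 on hand, pool $4,113.80 (≈ $15.3500 each)
After Feb 2: 623 on hand, pool $9,847.05 (≈ $15.8059 each)
After Feb 5: 678 on hand, pool $10,793.05 (≈ $15.9190 each)
Feb 7, sell 559: 559/678 × $10,793.05 → $8,898.69
After Feb 8: 223 on hand, pool $3,698.76 (≈ $16.5864 each)
Feb 10, sell 118: 118/223 × $3,698.76 → $1,957.19
After Feb 11: 357 on hand, pool $6,605.17 (≈ $18.5019 each)
Feb 12, sell 220: 220/357 × $6,605.17 → $4,070.41
After Feb 13: 379 on hand, pool $7,870.86 (≈ $20.7674 each)
After Feb 15: 608 on hand, pool $12,863.06 (≈ $21.1563 each)
Total COGS = $8,898.69 + $1,957.19 + $4,070.41 = $14,926.29
Ending inventory (cost pool remaining) = $12,863.06
Check: goods available $27,789.35 = COGS $14,926.29 + ending $12,863.06

COGS = $14,926.29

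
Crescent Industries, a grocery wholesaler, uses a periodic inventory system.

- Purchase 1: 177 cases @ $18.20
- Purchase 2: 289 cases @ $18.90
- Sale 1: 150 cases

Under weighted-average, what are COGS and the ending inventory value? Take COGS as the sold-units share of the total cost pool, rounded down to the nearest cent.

COGS = $2,795.11; ending inventory = $5,888.39

Sale 1, sell 150: 150/466 × $8,683.50 → $2,795.11
Ending inventory (cost pool remaining) = $5,888.39
Check: goods available $8,683.50 = COGS $2,795.11 + ending $5,888.39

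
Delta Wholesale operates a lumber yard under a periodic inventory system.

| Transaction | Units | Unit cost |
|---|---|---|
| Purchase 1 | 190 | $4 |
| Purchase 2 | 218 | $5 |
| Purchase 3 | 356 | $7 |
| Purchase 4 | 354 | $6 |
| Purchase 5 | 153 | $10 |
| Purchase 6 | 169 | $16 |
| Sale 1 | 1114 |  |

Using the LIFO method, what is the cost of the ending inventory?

Sale 1 (1114) [LIFO — newest first]: 169 @ $16 + 153 @ $10 + 354 @ $6 + 356 @ $7 + 82 @ $5 = $9,260
Ending inventory: 190 @ $4 + 136 @ $5 = $1,440

Ending inventory = $1,440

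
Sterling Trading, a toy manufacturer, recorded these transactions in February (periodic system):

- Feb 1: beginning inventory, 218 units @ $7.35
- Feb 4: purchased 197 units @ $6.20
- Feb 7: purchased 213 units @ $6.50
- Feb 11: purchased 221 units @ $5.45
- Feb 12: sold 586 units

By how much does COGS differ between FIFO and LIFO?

FIFO COGS: 218 @ $7.35 + 197 @ $6.20 + 171 @ $6.50 = $3,935.20
LIFO COGS: 221 @ $5.45 + 213 @ $6.50 + 152 @ $6.20 = $3,531.35
Difference = |$3,935.20 − $3,531.35| = $403.85

$403.85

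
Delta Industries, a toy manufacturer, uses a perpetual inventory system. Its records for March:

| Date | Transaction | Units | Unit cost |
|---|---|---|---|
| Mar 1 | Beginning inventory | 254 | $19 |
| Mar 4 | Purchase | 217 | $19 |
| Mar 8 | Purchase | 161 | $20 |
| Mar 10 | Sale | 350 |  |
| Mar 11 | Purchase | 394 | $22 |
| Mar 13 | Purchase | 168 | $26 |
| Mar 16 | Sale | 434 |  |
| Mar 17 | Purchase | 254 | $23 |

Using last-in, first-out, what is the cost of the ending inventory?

Ending inventory = $14,016

Mar 10, 350 sold [LIFO — newest first]: 161 @ $20 + 189 @ $19 = $6,811
Mar 16, 434 sold [LIFO — newest first]: 168 @ $26 + 266 @ $22 = $10,220
Total COGS = $6,811 + $10,220 = $17,031
Ending inventory: 254 @ $19 + 28 @ $19 + 128 @ $22 + 254 @ $23 = $14,016
Check: goods available $31,047 = COGS $17,031 + ending $14,016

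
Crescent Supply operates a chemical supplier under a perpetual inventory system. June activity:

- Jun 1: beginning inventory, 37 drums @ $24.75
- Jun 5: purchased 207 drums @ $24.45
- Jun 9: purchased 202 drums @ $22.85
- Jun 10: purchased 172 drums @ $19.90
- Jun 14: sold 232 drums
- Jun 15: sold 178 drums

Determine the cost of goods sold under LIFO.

COGS = $8,918.70

Jun 14, 232 sold [LIFO — newest first]: 172 @ $19.90 + 60 @ $22.85 = $4,793.80
Jun 15, 178 sold [LIFO — newest first]: 142 @ $22.85 + 36 @ $24.45 = $4,124.90
Total COGS = $4,793.80 + $4,124.90 = $8,918.70
Ending inventory: 37 @ $24.75 + 171 @ $24.45 = $5,096.70
Check: goods available $14,015.40 = COGS $8,918.70 + ending $5,096.70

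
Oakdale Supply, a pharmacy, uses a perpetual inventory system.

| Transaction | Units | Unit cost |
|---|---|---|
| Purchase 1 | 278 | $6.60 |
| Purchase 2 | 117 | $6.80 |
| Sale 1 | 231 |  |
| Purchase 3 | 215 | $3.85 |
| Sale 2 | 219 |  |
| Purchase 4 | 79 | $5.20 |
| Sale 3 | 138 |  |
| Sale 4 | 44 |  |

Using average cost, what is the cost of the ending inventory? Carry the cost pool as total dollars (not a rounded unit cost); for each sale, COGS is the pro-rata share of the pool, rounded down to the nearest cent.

After Purchase 1: 278 on hand, pool $1,834.80 (≈ $6.6000 each)
After Purchase 2: 395 on hand, pool $2,630.40 (≈ $6.6592 each)
Sale 1, sell 231: 231/395 × $2,630.40 → $1,538.28
After Purchase 3: 379 on hand, pool $1,919.87 (≈ $5.0656 each)
Sale 2, sell 219: 219/379 × $1,919.87 → $1,109.37
After Purchase 4: 239 on hand, pool $1,221.30 (≈ $5.1100 each)
Sale 3, sell 138: 138/239 × $1,221.30 → $705.18
Sale 4, sell 44: 44/101 × $516.12 → $224.84
Total COGS = $1,538.28 + $1,109.37 + $705.18 + $224.84 = $3,577.67
Ending inventory (cost pool remaining) = $291.28

Ending inventory = $291.28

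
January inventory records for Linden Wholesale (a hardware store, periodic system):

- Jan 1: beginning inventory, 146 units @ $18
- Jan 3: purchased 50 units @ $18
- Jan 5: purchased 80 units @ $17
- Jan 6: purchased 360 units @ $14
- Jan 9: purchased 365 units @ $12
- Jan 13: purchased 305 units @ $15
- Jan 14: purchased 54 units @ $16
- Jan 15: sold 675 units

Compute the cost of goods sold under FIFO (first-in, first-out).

COGS = $10,396

Jan 15, 675 sold [FIFO — oldest first]: 146 @ $18 + 50 @ $18 + 80 @ $17 + 360 @ $14 + 39 @ $12 = $10,396
Ending inventory: 326 @ $12 + 305 @ $15 + 54 @ $16 = $9,351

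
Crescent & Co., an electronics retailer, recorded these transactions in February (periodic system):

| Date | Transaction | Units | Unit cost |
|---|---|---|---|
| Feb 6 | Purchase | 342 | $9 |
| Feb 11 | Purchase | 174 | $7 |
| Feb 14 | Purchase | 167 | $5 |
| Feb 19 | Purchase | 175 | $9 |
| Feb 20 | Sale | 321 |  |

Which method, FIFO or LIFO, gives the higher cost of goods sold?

FIFO COGS: 321 @ $9 = $2,889
LIFO COGS: 175 @ $9 + 146 @ $5 = $2,305

FIFO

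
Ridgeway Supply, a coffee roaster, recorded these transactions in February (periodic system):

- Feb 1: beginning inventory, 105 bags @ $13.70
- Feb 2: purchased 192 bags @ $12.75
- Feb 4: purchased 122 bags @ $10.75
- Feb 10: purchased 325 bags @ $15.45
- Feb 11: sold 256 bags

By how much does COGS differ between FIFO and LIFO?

FIFO COGS: 105 @ $13.70 + 151 @ $12.75 = $3,363.75
LIFO COGS: 256 @ $15.45 = $3,955.20
Difference = |$3,363.75 − $3,955.20| = $591.45

$591.45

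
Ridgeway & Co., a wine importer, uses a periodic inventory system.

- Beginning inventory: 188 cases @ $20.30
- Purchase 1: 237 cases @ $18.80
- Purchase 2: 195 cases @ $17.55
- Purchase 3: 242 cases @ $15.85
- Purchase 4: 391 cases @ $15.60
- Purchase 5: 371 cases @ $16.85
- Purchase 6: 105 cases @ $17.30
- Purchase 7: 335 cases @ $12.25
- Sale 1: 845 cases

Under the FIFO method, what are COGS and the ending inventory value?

COGS = $15,260.50; ending inventory = $18,540.65

Sale 1 (845) [FIFO — oldest first]: 188 @ $20.30 + 237 @ $18.80 + 195 @ $17.55 + 225 @ $15.85 = $15,260.50
Ending inventory: 17 @ $15.85 + 391 @ $15.60 + 371 @ $16.85 + 105 @ $17.30 + 335 @ $12.25 = $18,540.65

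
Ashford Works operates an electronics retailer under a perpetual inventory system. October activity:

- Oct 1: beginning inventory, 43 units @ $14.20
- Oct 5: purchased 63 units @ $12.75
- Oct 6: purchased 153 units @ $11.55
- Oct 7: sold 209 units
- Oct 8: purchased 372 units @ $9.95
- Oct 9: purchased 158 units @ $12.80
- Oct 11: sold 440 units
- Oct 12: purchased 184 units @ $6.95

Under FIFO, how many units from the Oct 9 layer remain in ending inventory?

140

Oct 7, 209 sold [FIFO — oldest first]: 43 @ $14.20 + 63 @ $12.75 + 103 @ $11.55 = $2,603.50
Oct 11, 440 sold [FIFO — oldest first]: 50 @ $11.55 + 372 @ $9.95 + 18 @ $12.80 = $4,509.30
Total COGS = $2,603.50 + $4,509.30 = $7,112.80
Ending inventory: 140 @ $12.80 + 184 @ $6.95 = $3,070.80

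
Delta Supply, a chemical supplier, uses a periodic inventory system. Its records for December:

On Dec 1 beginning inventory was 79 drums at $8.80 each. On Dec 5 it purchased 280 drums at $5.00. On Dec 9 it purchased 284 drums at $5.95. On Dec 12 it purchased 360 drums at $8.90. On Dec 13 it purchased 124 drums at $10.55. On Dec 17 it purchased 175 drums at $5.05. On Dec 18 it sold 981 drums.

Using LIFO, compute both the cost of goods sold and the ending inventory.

Dec 18, 981 sold [LIFO — newest first]: 175 @ $5.05 + 124 @ $10.55 + 360 @ $8.90 + 284 @ $5.95 + 38 @ $5.00 = $7,275.75
Ending inventory: 79 @ $8.80 + 242 @ $5.00 = $1,905.20

COGS = $7,275.75; ending inventory = $1,905.20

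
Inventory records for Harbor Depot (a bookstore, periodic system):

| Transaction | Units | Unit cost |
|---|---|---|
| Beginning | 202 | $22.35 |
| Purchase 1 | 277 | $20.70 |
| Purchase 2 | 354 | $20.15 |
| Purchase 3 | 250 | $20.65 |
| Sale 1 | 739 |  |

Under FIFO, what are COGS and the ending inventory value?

Sale 1 (739) [FIFO — oldest first]: 202 @ $22.35 + 277 @ $20.70 + 260 @ $20.15 = $15,487.60
Ending inventory: 94 @ $20.15 + 250 @ $20.65 = $7,056.60

COGS = $15,487.60; ending inventory = $7,056.60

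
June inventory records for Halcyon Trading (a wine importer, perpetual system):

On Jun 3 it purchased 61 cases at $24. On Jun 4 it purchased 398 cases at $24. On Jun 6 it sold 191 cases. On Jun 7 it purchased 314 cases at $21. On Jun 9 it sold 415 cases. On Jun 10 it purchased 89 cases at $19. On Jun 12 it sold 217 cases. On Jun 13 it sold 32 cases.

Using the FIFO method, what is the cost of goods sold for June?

COGS = $19,168

Jun 6, 191 sold [FIFO — oldest first]: 61 @ $24 + 130 @ $24 = $4,584
Jun 9, 415 sold [FIFO — oldest first]: 268 @ $24 + 147 @ $21 = $9,519
Jun 12, 217 sold [FIFO — oldest first]: 167 @ $21 + 50 @ $19 = $4,457
Jun 13, 32 sold [FIFO — oldest first]: 32 @ $19 = $608
Total COGS = $4,584 + $9,519 + $4,457 + $608 = $19,168
Ending inventory: 7 @ $19 = $133
Check: goods available $19,301 = COGS $19,168 + ending $133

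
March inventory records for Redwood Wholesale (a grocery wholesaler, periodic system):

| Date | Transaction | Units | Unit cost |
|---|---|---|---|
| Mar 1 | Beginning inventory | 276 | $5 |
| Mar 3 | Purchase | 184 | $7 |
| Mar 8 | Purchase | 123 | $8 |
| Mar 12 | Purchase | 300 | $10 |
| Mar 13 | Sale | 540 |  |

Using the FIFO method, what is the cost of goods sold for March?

Mar 13, 540 sold [FIFO — oldest first]: 276 @ $5 + 184 @ $7 + 80 @ $8 = $3,308
Ending inventory: 43 @ $8 + 300 @ $10 = $3,344
Check: goods available $6,652 = COGS $3,308 + ending $3,344

COGS = $3,308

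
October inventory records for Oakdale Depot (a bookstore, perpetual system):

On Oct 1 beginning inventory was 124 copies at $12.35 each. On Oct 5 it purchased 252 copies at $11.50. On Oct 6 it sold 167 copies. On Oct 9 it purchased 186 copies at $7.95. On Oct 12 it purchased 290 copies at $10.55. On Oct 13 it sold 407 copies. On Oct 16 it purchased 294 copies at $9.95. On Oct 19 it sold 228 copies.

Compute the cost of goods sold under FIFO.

Oct 6, 167 sold [FIFO — oldest first]: 124 @ $12.35 + 43 @ $11.50 = $2,025.90
Oct 13, 407 sold [FIFO — oldest first]: 209 @ $11.50 + 186 @ $7.95 + 12 @ $10.55 = $4,008.80
Oct 19, 228 sold [FIFO — oldest first]: 228 @ $10.55 = $2,405.40
Total COGS = $2,025.90 + $4,008.80 + $2,405.40 = $8,440.10
Ending inventory: 50 @ $10.55 + 294 @ $9.95 = $3,452.80

COGS = $8,440.10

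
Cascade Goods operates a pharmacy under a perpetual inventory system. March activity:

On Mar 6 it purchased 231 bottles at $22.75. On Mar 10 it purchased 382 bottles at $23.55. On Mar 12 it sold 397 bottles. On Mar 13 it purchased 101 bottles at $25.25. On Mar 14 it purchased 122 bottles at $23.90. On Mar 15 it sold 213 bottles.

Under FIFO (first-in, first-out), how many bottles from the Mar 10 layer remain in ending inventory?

3

Mar 12, 397 sold [FIFO — oldest first]: 231 @ $22.75 + 166 @ $23.55 = $9,164.55
Mar 15, 213 sold [FIFO — oldest first]: 213 @ $23.55 = $5,016.15
Total COGS = $9,164.55 + $5,016.15 = $14,180.70
Ending inventory: 3 @ $23.55 + 101 @ $25.25 + 122 @ $23.90 = $5,536.70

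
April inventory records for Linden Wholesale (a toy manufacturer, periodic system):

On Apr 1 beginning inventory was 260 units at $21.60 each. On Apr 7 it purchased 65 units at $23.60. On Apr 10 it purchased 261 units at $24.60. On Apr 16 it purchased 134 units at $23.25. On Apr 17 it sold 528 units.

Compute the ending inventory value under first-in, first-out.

Ending inventory = $4,542.30

Apr 17, 528 sold [FIFO — oldest first]: 260 @ $21.60 + 65 @ $23.60 + 203 @ $24.60 = $12,143.80
Ending inventory: 58 @ $24.60 + 134 @ $23.25 = $4,542.30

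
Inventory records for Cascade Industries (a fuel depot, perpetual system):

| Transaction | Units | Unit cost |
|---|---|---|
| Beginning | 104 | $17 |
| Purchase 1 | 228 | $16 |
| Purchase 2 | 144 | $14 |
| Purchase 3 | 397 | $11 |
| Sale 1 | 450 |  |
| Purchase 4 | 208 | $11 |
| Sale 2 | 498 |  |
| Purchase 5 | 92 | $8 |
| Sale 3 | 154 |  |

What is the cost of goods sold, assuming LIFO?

COGS = $13,616

Sale 1 (450) [LIFO — newest first]: 397 @ $11 + 53 @ $14 = $5,109
Sale 2 (498) [LIFO — newest first]: 208 @ $11 + 91 @ $14 + 199 @ $16 = $6,746
Sale 3 (154) [LIFO — newest first]: 92 @ $8 + 29 @ $16 + 33 @ $17 = $1,761
Total COGS = $5,109 + $6,746 + $1,761 = $13,616
Ending inventory: 71 @ $17 = $1,207
Check: goods available $14,823 = COGS $13,616 + ending $1,207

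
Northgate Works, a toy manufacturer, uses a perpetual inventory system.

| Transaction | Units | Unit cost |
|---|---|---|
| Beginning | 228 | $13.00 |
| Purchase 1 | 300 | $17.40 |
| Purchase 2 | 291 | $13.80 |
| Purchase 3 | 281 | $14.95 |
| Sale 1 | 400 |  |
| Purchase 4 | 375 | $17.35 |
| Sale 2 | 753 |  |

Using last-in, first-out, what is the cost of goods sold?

Sale 1 (400) [LIFO — newest first]: 281 @ $14.95 + 119 @ $13.80 = $5,843.15
Sale 2 (753) [LIFO — newest first]: 375 @ $17.35 + 172 @ $13.80 + 206 @ $17.40 = $12,464.25
Total COGS = $5,843.15 + $12,464.25 = $18,307.40
Ending inventory: 228 @ $13.00 + 94 @ $17.40 = $4,599.60
Check: goods available $22,907.00 = COGS $18,307.40 + ending $4,599.60

COGS = $18,307.40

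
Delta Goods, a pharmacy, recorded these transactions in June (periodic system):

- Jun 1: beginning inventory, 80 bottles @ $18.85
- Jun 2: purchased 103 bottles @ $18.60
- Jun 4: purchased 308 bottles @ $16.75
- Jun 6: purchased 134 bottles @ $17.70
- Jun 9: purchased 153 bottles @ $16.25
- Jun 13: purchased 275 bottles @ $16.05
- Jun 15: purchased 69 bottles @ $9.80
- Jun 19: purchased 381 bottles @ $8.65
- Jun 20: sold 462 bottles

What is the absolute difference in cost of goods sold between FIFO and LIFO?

FIFO COGS: 80 @ $18.85 + 103 @ $18.60 + 279 @ $16.75 = $8,097.05
LIFO COGS: 381 @ $8.65 + 69 @ $9.80 + 12 @ $16.05 = $4,164.45
Difference = |$8,097.05 − $4,164.45| = $3,932.60

$3,932.60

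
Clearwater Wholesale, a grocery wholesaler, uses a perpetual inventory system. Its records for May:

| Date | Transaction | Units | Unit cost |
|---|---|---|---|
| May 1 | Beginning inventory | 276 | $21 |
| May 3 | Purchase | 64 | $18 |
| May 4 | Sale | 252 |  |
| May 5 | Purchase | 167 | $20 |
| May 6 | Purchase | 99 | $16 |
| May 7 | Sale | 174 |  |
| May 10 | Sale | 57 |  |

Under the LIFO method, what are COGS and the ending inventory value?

COGS = $9,324; ending inventory = $2,548

May 4, 252 sold [LIFO — newest first]: 64 @ $18 + 188 @ $21 = $5,100
May 7, 174 sold [LIFO — newest first]: 99 @ $16 + 75 @ $20 = $3,084
May 10, 57 sold [LIFO — newest first]: 57 @ $20 = $1,140
Total COGS = $5,100 + $3,084 + $1,140 = $9,324
Ending inventory: 88 @ $21 + 35 @ $20 = $2,548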